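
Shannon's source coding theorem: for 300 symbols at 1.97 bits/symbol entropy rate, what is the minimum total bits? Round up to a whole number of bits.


Minimum bits >= n * H = 300 * 1.97 = 591.0, rounded up to a whole number of bits = 591

591 bits


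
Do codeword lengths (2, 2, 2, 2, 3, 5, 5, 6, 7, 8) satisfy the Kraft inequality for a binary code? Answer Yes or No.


Kraft sum = sum(2^(-l_i)) = 1.2148, need <= 1. Result: violated (a binary prefix-free code with these lengths cannot exist)

No


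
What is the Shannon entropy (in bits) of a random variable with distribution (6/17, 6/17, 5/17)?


H = -sum(p_i * log2(p_i)). Terms: -(6/17)*log2(6/17) = 0.530294; -(6/17)*log2(6/17) = 0.530294; -(5/17)*log2(5/17) = 0.519275. H = 0.530294 + 0.530294 + 0.519275 = 1.5799

1.5799 bits


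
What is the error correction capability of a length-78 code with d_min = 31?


Correction capability = floor((d-1)/2) = floor((31-1)/2) = 15

15 errors


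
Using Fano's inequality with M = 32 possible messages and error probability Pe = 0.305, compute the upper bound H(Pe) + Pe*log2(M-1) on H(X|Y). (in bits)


H(Pe) = -Pe*log2(Pe) - (1-Pe)*log2(1-Pe) = -0.305*log2(0.305) - 0.695*log2(0.695) = 0.522501 + 0.364816 = 0.8873. Pe*log2(M-1) = 0.305*log2(31) = 1.511030. Bound = H(Pe) + Pe*log2(M-1) = 0.522501 + 0.364816 + 1.511030 = 2.3983

2.3983 bits


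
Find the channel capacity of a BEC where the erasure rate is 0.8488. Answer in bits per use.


C = 1 - epsilon = 1 - 0.8488 = 0.1512

0.1512 bits


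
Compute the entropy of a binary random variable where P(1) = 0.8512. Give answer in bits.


H = -p*log2(p) - (1-p)*log2(1-p). -0.8512*log2(0.8512) = 0.197844; -0.1488*log2(0.1488) = 0.408985. H = 0.197844 + 0.408985 = 0.6068

0.6068 bits


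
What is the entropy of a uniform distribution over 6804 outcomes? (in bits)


H = log2(n) = log2(6804) = 12.7322

12.7322 bits


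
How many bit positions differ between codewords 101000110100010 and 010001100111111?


Count differing positions: ^ ^ ^ . . ^ . ^ . . ^ ^ ^ . ^ = 9 differences

9


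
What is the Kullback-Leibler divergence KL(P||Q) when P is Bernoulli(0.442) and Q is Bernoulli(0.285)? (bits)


KL = p*log2(p/q) + (1-p)*log2((1-p)/(1-q)) = 0.442*log2(0.442/0.285) + 0.558*log2(0.558/0.715) = 0.0802

0.0802 bits


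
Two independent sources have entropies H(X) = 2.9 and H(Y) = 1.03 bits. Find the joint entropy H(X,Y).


For independent variables, H(X,Y) = H(X) + H(Y) = 2.9 + 1.03 = 3.93

3.93 bits


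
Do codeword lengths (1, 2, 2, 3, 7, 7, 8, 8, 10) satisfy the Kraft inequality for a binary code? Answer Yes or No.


Kraft sum = sum(2^(-l_i)) = 1.1494, need <= 1. Result: violated (a binary prefix-free code with these lengths cannot exist)

No


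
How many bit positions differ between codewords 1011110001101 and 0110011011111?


Count differing positions: ^ ^ . ^ ^ . ^ . ^ . . ^ . = 7 differences

7


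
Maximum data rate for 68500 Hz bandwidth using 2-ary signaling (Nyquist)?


Rate = 2 * B * log2(M) = 2 * 68500 * 1.0 = 137000.0

137000.0 bps


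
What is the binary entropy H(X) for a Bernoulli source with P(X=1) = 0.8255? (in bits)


H = -p*log2(p) - (1-p)*log2(1-p). -0.8255*log2(0.8255) = 0.228383; -0.1745*log2(0.1745) = 0.439513. H = 0.228383 + 0.439513 = 0.6679

0.6679 bits


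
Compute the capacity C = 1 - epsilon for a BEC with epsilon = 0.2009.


C = 1 - epsilon = 1 - 0.2009 = 0.7991

0.7991 bits


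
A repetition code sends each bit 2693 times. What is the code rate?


Rate = k/n = 1/2693

1/2693


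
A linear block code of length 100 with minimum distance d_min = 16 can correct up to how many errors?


Correction capability = floor((d-1)/2) = floor((16-1)/2) = 7

7 errors


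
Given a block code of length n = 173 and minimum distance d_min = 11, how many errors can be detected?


Detection capability = d_min - 1 = 11 - 1 = 10

10 errors


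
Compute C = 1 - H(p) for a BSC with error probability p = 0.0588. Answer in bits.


H(p) = -p*log2(p) - (1-p)*log2(1-p) = -0.0588*log2(0.0588) - 0.9412*log2(0.9412) = 0.240377 + 0.082286 = 0.3227. C = 1 - H(p) = 1 - 0.3227 = 0.6773

0.6773 bits


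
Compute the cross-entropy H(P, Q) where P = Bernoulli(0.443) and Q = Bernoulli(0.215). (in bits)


H(P,Q) = -p*log2(q) - (1-p)*log2(1-q). -0.443*log2(0.215) = 0.982393; -0.557*log2(0.785) = 0.194524. H(P,Q) = 0.982393 + 0.194524 = 1.1769

1.1769 bits


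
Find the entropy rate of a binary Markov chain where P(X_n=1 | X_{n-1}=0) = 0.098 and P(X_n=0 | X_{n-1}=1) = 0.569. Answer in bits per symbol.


Stationary distribution: pi_0 = p10/(p01+p10) = 0.8531, pi_1 = 0.1469. Entropy rate H' = pi_0*H(p01) + pi_1*H(p10) = 0.8531*0.4626 + 0.1469*0.9862 = 0.5396

0.5396 bits/symbol


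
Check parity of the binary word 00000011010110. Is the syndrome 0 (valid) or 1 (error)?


Syndrome = XOR of all bits = 0 XOR 0 XOR 0 XOR 0 XOR 0 XOR 0 XOR 1 XOR 1 XOR 0 XOR 1 XOR 0 XOR 1 XOR 1 XOR 0 = 1

1


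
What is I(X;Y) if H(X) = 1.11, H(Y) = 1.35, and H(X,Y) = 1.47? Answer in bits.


I(X;Y) = H(X) + H(Y) - H(X,Y) = 1.11 + 1.35 - 1.47 = 0.99

0.99 bits


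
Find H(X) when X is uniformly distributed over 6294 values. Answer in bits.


H = log2(n) = log2(6294) = 12.6198

12.6198 bits


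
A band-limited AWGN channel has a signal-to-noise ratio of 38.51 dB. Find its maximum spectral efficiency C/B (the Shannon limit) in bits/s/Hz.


SNR_linear = 10^(38.51/10) = 7095.7777; C/B = log2(1 + SNR_linear) = log2(1 + 7095.7777) = 12.7929

12.7929 bits/s/Hz


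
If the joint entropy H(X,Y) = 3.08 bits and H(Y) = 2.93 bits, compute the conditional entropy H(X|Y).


H(X|Y) = H(X,Y) - H(Y) = 3.08 - 2.93 = 0.15

0.15 bits


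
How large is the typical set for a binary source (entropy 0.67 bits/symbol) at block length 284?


log2|A_typical| = nH = 284 * 0.67 = 190.28, so |A_typical| ~ 2^190.28 = 1.905e+57

1.905e+57


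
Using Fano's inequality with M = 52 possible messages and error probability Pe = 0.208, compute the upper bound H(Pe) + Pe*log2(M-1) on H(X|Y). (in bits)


H(Pe) = -Pe*log2(Pe) - (1-Pe)*log2(1-Pe) = -0.208*log2(0.208) - 0.792*log2(0.792) = 0.471192 + 0.266451 = 0.7376. Pe*log2(M-1) = 0.208*log2(51) = 1.179864. Bound = H(Pe) + Pe*log2(M-1) = 0.471192 + 0.266451 + 1.179864 = 1.9175

1.9175 bits


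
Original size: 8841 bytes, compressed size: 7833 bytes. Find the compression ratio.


Ratio = original / compressed = 8841 / 7833 = 1.1287

1.1287


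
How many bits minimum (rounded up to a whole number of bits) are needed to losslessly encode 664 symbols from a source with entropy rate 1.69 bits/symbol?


Minimum bits >= n * H = 664 * 1.69 = 1122.16, rounded up to a whole number of bits = 1123

1123 bits


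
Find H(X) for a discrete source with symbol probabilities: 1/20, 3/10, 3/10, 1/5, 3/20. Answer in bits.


H = -sum(p_i * log2(p_i)). Terms: -(1/20)*log2(1/20) = 0.216096; -(3/10)*log2(3/10) = 0.521090; -(3/10)*log2(3/10) = 0.521090; -(1/5)*log2(1/5) = 0.464386; -(3/20)*log2(3/20) = 0.410545. H = 0.216096 + 0.521090 + 0.521090 + 0.464386 + 0.410545 = 2.1332

2.1332 bits


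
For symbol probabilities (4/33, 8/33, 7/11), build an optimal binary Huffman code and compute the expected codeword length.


Huffman construction (repeatedly merge the two least-probable nodes; each merge adds 1 bit to every symbol beneath it): 4/33 + 8/33 = 4/11; 4/11 + 7/11 = 1. Resulting codeword lengths (in the order the probabilities were given): (2, 2, 1). L_avg = sum(p_i * l_i) = 4/33*2 + 8/33*2 + 7/11*1 = 15/11 = 1.3636

1.3636 bits


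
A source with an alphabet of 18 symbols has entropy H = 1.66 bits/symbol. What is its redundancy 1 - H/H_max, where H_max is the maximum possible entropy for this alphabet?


H_max = log2(K) = log2(18) = 4.1699 bits/symbol. Redundancy = 1 - H/H_max = 1 - 1.66/4.1699 = 1 - 0.3981 = 0.6019

0.6019


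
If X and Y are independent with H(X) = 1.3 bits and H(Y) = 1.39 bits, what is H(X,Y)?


For independent variables, H(X,Y) = H(X) + H(Y) = 1.3 + 1.39 = 2.69

2.69 bits


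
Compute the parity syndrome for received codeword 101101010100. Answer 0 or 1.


Syndrome = XOR of all bits = 1 XOR 0 XOR 1 XOR 1 XOR 0 XOR 1 XOR 0 XOR 1 XOR 0 XOR 1 XOR 0 XOR 0 = 0

0


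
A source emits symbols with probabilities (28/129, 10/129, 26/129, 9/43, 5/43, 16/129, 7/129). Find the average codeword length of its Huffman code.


Huffman construction (repeatedly merge the two least-probable nodes; each merge adds 1 bit to every symbol beneath it): 7/129 + 10/129 = 17/129; 5/43 + 16/129 = 31/129; 17/129 + 26/129 = 1/3; 9/43 + 28/129 = 55/129; 31/129 + 1/3 = 74/129; 55/129 + 74/129 = 1. Resulting codeword lengths (in the order the probabilities were given): (2, 4, 3, 2, 3, 3, 4). L_avg = sum(p_i * l_i) = 28/129*2 + 10/129*4 + 26/129*3 + 9/43*2 + 5/43*3 + 16/129*3 + 7/129*4 = 349/129 = 2.7054

2.7054 bits


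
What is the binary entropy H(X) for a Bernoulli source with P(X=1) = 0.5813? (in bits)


H = -p*log2(p) - (1-p)*log2(1-p). -0.5813*log2(0.5813) = 0.454952; -0.4187*log2(0.4187) = 0.525892. H = 0.454952 + 0.525892 = 0.9808

0.9808 bits


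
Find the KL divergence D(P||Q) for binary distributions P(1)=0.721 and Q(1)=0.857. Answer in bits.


KL = p*log2(p/q) + (1-p)*log2((1-p)/(1-q)) = 0.721*log2(0.721/0.857) + 0.279*log2(0.279/0.143) = 0.0893

0.0893 bits


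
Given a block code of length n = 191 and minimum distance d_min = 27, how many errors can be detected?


Detection capability = d_min - 1 = 27 - 1 = 26

26 errors


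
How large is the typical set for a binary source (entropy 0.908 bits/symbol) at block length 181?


log2|A_typical| = nH = 181 * 0.908 = 164.348, so |A_typical| ~ 2^164.348 = 2.976e+49

2.976e+49


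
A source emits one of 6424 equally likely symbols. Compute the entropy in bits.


H = log2(n) = log2(6424) = 12.6493

12.6493 bits


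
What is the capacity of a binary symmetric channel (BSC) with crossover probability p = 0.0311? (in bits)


H(p) = -p*log2(p) - (1-p)*log2(1-p) = -0.0311*log2(0.0311) - 0.9689*log2(0.9689) = 0.155716 + 0.044163 = 0.1999. C = 1 - H(p) = 1 - 0.1999 = 0.8001

0.8001 bits


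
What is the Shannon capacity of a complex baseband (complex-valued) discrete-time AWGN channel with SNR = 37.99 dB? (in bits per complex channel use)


SNR_linear = 10^(37.99/10) = 6295.0618; C = log2(1 + SNR_linear) = log2(1 + 6295.0618) = 12.6202

12.6202 bits/channel use


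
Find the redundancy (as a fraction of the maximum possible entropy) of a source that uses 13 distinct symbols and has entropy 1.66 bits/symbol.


H_max = log2(K) = log2(13) = 3.7004 bits/symbol. Redundancy = 1 - H/H_max = 1 - 1.66/3.7004 = 1 - 0.4486 = 0.5514

0.5514


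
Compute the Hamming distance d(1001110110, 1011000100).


Count differing positions: . . ^ . ^ ^ . . ^ . = 4 differences

4


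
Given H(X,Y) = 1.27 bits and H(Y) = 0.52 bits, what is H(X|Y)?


H(X|Y) = H(X,Y) - H(Y) = 1.27 - 0.52 = 0.75

0.75 bits


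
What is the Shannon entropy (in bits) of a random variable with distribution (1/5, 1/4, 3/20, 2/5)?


H = -sum(p_i * log2(p_i)). Terms: -(1/5)*log2(1/5) = 0.464386; -(1/4)*log2(1/4) = 0.500000; -(3/20)*log2(3/20) = 0.410545; -(2/5)*log2(2/5) = 0.528771. H = 0.464386 + 0.500000 + 0.410545 + 0.528771 = 1.9037

1.9037 bits


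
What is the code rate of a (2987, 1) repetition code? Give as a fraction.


Rate = k/n = 1/2987

1/2987


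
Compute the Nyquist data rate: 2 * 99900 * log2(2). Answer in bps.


Rate = 2 * B * log2(M) = 2 * 99900 * 1.0 = 199800.0

199800.0 bps


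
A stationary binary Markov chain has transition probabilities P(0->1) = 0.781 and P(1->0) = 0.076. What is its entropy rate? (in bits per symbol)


Stationary distribution: pi_0 = p10/(p01+p10) = 0.0887, pi_1 = 0.9113. Entropy rate H' = pi_0*H(p01) + pi_1*H(p10) = 0.0887*0.7583 + 0.9113*0.3879 = 0.4208

0.4208 bits/symbol


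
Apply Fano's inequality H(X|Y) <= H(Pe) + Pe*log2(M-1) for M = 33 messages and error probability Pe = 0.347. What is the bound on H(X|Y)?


H(Pe) = -Pe*log2(Pe) - (1-Pe)*log2(1-Pe) = -0.347*log2(0.347) - 0.653*log2(0.653) = 0.529866 + 0.401494 = 0.9314. Pe*log2(M-1) = 0.347*log2(32) = 1.735000. Bound = H(Pe) + Pe*log2(M-1) = 0.529866 + 0.401494 + 1.735000 = 2.6664

2.6664 bits


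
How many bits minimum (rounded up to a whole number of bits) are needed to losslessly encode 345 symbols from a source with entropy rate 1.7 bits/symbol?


Minimum bits >= n * H = 345 * 1.7 = 586.5, rounded up to a whole number of bits = 587

587 bits


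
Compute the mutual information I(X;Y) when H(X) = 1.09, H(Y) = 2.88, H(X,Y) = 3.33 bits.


I(X;Y) = H(X) + H(Y) - H(X,Y) = 1.09 + 2.88 - 3.33 = 0.64

0.64 bits


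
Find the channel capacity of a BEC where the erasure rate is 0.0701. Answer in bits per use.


C = 1 - epsilon = 1 - 0.0701 = 0.9299

0.9299 bits


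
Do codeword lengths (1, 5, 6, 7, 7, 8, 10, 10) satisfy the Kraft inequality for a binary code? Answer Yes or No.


Kraft sum = sum(2^(-l_i)) = 0.5684, need <= 1. Result: satisfied (a binary prefix-free code with these lengths exists)

Yes


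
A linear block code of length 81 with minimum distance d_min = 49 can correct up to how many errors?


Correction capability = floor((d-1)/2) = floor((49-1)/2) = 24

24 errors


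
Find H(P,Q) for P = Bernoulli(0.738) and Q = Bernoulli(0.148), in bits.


H(P,Q) = -p*log2(q) - (1-p)*log2(1-q). -0.738*log2(0.148) = 2.034172; -0.262*log2(0.852) = 0.060542. H(P,Q) = 2.034172 + 0.060542 = 2.0947

2.0947 bits


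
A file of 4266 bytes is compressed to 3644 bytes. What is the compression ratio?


Ratio = original / compressed = 4266 / 3644 = 1.1707

1.1707


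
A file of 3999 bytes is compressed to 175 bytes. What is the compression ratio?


Ratio = original / compressed = 3999 / 175 = 22.8514

22.8514


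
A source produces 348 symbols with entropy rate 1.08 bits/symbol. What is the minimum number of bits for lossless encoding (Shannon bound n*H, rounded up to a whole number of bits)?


Minimum bits >= n * H = 348 * 1.08 = 375.84, rounded up to a whole number of bits = 376

376 bits


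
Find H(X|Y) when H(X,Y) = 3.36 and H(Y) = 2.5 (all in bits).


H(X|Y) = H(X,Y) - H(Y) = 3.36 - 2.5 = 0.86

0.86 bits


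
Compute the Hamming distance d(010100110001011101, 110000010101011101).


Count differing positions: ^ . . ^ . . ^ . . ^ . . . . . . . . = 4 differences

4


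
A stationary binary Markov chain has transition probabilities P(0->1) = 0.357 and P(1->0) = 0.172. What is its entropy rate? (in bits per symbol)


Stationary distribution: pi_0 = p10/(p01+p10) = 0.3251, pi_1 = 0.6749. Entropy rate H' = pi_0*H(p01) + pi_1*H(p10) = 0.3251*0.9402 + 0.6749*0.6623 = 0.7526

0.7526 bits/symbol


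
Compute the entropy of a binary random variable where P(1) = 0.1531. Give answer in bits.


H = -p*log2(p) - (1-p)*log2(1-p). -0.1531*log2(0.1531) = 0.414511; -0.8469*log2(0.8469) = 0.203033. H = 0.414511 + 0.203033 = 0.6175

0.6175 bits


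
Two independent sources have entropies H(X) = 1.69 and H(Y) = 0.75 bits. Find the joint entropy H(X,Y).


For independent variables, H(X,Y) = H(X) + H(Y) = 1.69 + 0.75 = 2.44

2.44 bits


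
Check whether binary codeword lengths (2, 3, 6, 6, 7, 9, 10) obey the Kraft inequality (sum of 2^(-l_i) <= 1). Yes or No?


Kraft sum = sum(2^(-l_i)) = 0.417, need <= 1. Result: satisfied (a binary prefix-free code with these lengths exists)

Yes


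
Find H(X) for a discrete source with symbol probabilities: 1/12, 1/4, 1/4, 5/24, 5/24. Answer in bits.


H = -sum(p_i * log2(p_i)). Terms: -(1/12)*log2(1/12) = 0.298747; -(1/4)*log2(1/4) = 0.500000; -(1/4)*log2(1/4) = 0.500000; -(5/24)*log2(5/24) = 0.471466; -(5/24)*log2(5/24) = 0.471466. H = 0.298747 + 0.500000 + 0.500000 + 0.471466 + 0.471466 = 2.2417

2.2417 bits


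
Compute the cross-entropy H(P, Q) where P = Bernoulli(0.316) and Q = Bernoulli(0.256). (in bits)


H(P,Q) = -p*log2(q) - (1-p)*log2(1-q). -0.316*log2(0.256) = 0.621188; -0.684*log2(0.744) = 0.291812. H(P,Q) = 0.621188 + 0.291812 = 0.913

0.913 bits


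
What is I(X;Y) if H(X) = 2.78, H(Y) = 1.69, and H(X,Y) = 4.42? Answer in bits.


I(X;Y) = H(X) + H(Y) - H(X,Y) = 2.78 + 1.69 - 4.42 = 0.05

0.05 bits


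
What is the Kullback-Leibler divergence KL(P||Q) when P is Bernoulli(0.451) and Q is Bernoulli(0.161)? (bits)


KL = p*log2(p/q) + (1-p)*log2((1-p)/(1-q)) = 0.451*log2(0.451/0.161) + 0.549*log2(0.549/0.839) = 0.3343

0.3343 bits


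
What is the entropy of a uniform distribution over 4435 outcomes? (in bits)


H = log2(n) = log2(4435) = 12.1147

12.1147 bits


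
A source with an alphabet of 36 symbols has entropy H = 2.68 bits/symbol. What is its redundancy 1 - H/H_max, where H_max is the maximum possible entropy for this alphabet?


H_max = log2(K) = log2(36) = 5.1699 bits/symbol. Redundancy = 1 - H/H_max = 1 - 2.68/5.1699 = 1 - 0.5184 = 0.4816

0.4816


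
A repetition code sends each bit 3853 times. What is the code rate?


Rate = k/n = 1/3853

1/3853


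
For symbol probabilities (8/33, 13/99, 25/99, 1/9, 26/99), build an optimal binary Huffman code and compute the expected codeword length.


Huffman construction (repeatedly merge the two least-probable nodes; each merge adds 1 bit to every symbol beneath it): 1/9 + 13/99 = 8/33; 8/33 + 8/33 = 16/33; 25/99 + 26/99 = 17/33; 16/33 + 17/33 = 1. Resulting codeword lengths (in the order the probabilities were given): (2, 3, 2, 3, 2). L_avg = sum(p_i * l_i) = 8/33*2 + 13/99*3 + 25/99*2 + 1/9*3 + 26/99*2 = 74/33 = 2.2424

2.2424 bits


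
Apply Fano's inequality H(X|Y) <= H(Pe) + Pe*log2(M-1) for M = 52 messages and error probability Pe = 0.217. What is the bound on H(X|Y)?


H(Pe) = -Pe*log2(Pe) - (1-Pe)*log2(1-Pe) = -0.217*log2(0.217) - 0.783*log2(0.783) = 0.478319 + 0.276333 = 0.7547. Pe*log2(M-1) = 0.217*log2(51) = 1.230916. Bound = H(Pe) + Pe*log2(M-1) = 0.478319 + 0.276333 + 1.230916 = 1.9856

1.9856 bits


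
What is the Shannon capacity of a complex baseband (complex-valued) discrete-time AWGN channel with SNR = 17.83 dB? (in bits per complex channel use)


SNR_linear = 10^(17.83/10) = 60.6736; C = log2(1 + SNR_linear) = log2(1 + 60.6736) = 5.9466

5.9466 bits/channel use


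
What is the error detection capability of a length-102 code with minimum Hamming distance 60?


Detection capability = d_min - 1 = 60 - 1 = 59

59 errors


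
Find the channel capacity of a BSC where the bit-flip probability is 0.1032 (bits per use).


H(p) = -p*log2(p) - (1-p)*log2(1-p) = -0.1032*log2(0.1032) - 0.8968*log2(0.8968) = 0.338133 + 0.140925 = 0.4791. C = 1 - H(p) = 1 - 0.4791 = 0.5209

0.5209 bits


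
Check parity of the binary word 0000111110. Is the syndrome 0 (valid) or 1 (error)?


Syndrome = XOR of all bits = 0 XOR 0 XOR 0 XOR 0 XOR 1 XOR 1 XOR 1 XOR 1 XOR 1 XOR 0 = 1

1


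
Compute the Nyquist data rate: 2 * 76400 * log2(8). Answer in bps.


Rate = 2 * B * log2(M) = 2 * 76400 * 3.0 = 458400.0

458400.0 bps


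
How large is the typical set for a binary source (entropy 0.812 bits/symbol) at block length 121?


log2|A_typical| = nH = 121 * 0.812 = 98.252, so |A_typical| ~ 2^98.252 = 3.774e+29

3.774e+29


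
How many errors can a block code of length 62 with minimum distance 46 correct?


Correction capability = floor((d-1)/2) = floor((46-1)/2) = 22

22 errors


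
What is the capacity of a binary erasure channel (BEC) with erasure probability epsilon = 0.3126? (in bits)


C = 1 - epsilon = 1 - 0.3126 = 0.6874

0.6874 bits


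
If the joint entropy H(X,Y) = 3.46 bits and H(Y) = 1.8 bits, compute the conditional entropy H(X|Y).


H(X|Y) = H(X,Y) - H(Y) = 3.46 - 1.8 = 1.66

1.66 bits


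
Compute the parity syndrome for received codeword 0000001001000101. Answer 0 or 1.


Syndrome = XOR of all bits = 0 XOR 0 XOR 0 XOR 0 XOR 0 XOR 0 XOR 1 XOR 0 XOR 0 XOR 1 XOR 0 XOR 0 XOR 0 XOR 1 XOR 0 XOR 1 = 0

0


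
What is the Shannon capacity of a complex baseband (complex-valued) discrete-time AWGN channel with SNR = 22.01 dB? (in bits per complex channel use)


SNR_linear = 10^(22.01/10) = 158.8547; C = log2(1 + SNR_linear) = log2(1 + 158.8547) = 7.3206

7.3206 bits/channel use


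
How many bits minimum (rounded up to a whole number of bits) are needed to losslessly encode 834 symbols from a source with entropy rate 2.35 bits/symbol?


Minimum bits >= n * H = 834 * 2.35 = 1959.9, rounded up to a whole number of bits = 1960

1960 bits


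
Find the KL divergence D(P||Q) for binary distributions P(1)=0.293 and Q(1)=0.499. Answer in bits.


KL = p*log2(p/q) + (1-p)*log2((1-p)/(1-q)) = 0.293*log2(0.293/0.499) + 0.707*log2(0.707/0.501) = 0.1262

0.1262 bits


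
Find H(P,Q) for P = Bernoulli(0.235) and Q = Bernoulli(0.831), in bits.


H(P,Q) = -p*log2(q) - (1-p)*log2(1-q). -0.235*log2(0.831) = 0.062764; -0.765*log2(0.169) = 1.962152. H(P,Q) = 0.062764 + 1.962152 = 2.0249

2.0249 bits


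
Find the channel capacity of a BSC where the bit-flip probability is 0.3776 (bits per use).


H(p) = -p*log2(p) - (1-p)*log2(1-p) = -0.3776*log2(0.3776) - 0.6224*log2(0.6224) = 0.530554 + 0.425775 = 0.9563. C = 1 - H(p) = 1 - 0.9563 = 0.0437

0.0437 bits


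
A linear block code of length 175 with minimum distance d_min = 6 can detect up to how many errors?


Detection capability = d_min - 1 = 6 - 1 = 5

5 errors


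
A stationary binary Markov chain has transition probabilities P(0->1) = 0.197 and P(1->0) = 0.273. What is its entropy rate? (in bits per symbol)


Stationary distribution: pi_0 = p10/(p01+p10) = 0.5809, pi_1 = 0.4191. Entropy rate H' = pi_0*H(p01) + pi_1*H(p10) = 0.5809*0.7159 + 0.4191*0.8457 = 0.7703

0.7703 bits/symbol


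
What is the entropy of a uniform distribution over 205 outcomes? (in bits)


H = log2(n) = log2(205) = 7.6795

7.6795 bits


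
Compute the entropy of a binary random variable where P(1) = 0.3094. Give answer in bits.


H = -p*log2(p) - (1-p)*log2(1-p). -0.3094*log2(0.3094) = 0.523646; -0.6906*log2(0.6906) = 0.368834. H = 0.523646 + 0.368834 = 0.8925

0.8925 bits


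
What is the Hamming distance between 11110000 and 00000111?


Count differing positions: ^ ^ ^ ^ . ^ ^ ^ = 7 differences

7


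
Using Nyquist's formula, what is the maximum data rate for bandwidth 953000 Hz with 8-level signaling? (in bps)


Rate = 2 * B * log2(M) = 2 * 953000 * 3.0 = 5718000.0

5718000.0 bps


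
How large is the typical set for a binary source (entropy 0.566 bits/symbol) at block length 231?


log2|A_typical| = nH = 231 * 0.566 = 130.746, so |A_typical| ~ 2^130.746 = 2.283e+39

2.283e+39


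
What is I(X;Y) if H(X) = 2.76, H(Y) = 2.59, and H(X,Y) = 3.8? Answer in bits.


I(X;Y) = H(X) + H(Y) - H(X,Y) = 2.76 + 2.59 - 3.8 = 1.55

1.55 bits


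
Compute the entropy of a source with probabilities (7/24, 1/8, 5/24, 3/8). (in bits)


H = -sum(p_i * log2(p_i)). Terms: -(7/24)*log2(7/24) = 0.518469; -(1/8)*log2(1/8) = 0.375000; -(5/24)*log2(5/24) = 0.471466; -(3/8)*log2(3/8) = 0.530639. H = 0.518469 + 0.375000 + 0.471466 + 0.530639 = 1.8956

1.8956 bits


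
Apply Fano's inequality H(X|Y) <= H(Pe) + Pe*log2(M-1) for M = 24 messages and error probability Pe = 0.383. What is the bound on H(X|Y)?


H(Pe) = -Pe*log2(Pe) - (1-Pe)*log2(1-Pe) = -0.383*log2(0.383) - 0.617*log2(0.617) = 0.530296 + 0.429838 = 0.9601. Pe*log2(M-1) = 0.383*log2(23) = 1.732524. Bound = H(Pe) + Pe*log2(M-1) = 0.530296 + 0.429838 + 1.732524 = 2.6927

2.6927 bits


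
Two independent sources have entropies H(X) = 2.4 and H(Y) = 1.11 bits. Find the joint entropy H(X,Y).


For independent variables, H(X,Y) = H(X) + H(Y) = 2.4 + 1.11 = 3.51

3.51 bits


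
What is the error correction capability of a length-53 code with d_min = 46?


Correction capability = floor((d-1)/2) = floor((46-1)/2) = 22

22 errors


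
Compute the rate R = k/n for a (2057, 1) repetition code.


Rate = k/n = 1/2057

1/2057


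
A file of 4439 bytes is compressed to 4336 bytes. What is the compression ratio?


Ratio = original / compressed = 4439 / 4336 = 1.0238

1.0238


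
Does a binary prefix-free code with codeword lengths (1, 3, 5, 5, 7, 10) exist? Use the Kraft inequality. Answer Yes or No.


Kraft sum = sum(2^(-l_i)) = 0.6963, need <= 1. Result: satisfied (a binary prefix-free code with these lengths exists)

Yes


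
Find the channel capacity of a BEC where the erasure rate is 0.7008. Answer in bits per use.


C = 1 - epsilon = 1 - 0.7008 = 0.2992

0.2992 bits


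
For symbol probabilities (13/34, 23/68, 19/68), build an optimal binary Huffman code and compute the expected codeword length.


Huffman construction (repeatedly merge the two least-probable nodes; each merge adds 1 bit to every symbol beneath it): 19/68 + 23/68 = 21/34; 13/34 + 21/34 = 1. Resulting codeword lengths (in the order the probabilities were given): (1, 2, 2). L_avg = sum(p_i * l_i) = 13/34*1 + 23/68*2 + 19/68*2 = 55/34 = 1.6176

1.6176 bits


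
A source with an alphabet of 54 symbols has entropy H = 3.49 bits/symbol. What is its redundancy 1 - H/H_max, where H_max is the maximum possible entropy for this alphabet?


H_max = log2(K) = log2(54) = 5.7549 bits/symbol. Redundancy = 1 - H/H_max = 1 - 3.49/5.7549 = 1 - 0.6064 = 0.3936

0.3936


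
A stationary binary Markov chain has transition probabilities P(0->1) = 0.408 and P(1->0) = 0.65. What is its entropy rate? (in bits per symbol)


Stationary distribution: pi_0 = p10/(p01+p10) = 0.6144, pi_1 = 0.3856. Entropy rate H' = pi_0*H(p01) + pi_1*H(p10) = 0.6144*0.9754 + 0.3856*0.9341 = 0.9595

0.9595 bits/symbol


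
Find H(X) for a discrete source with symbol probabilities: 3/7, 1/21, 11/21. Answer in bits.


H = -sum(p_i * log2(p_i)). Terms: -(3/7)*log2(3/7) = 0.523882; -(1/21)*log2(1/21) = 0.209158; -(11/21)*log2(11/21) = 0.488654. H = 0.523882 + 0.209158 + 0.488654 = 1.2217

1.2217 bits


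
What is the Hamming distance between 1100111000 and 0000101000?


Count differing positions: ^ ^ . . . ^ . . . . = 3 differences

3


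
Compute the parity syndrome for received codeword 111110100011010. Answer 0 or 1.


Syndrome = XOR of all bits = 1 XOR 1 XOR 1 XOR 1 XOR 1 XOR 0 XOR 1 XOR 0 XOR 0 XOR 0 XOR 1 XOR 1 XOR 0 XOR 1 XOR 0 = 1

1


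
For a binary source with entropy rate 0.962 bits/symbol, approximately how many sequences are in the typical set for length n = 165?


log2|A_typical| = nH = 165 * 0.962 = 158.73, so |A_typical| ~ 2^158.73 = 6.060e+47

6.060e+47


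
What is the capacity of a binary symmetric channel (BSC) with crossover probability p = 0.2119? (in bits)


H(p) = -p*log2(p) - (1-p)*log2(1-p) = -0.2119*log2(0.2119) - 0.7881*log2(0.7881) = 0.474348 + 0.270751 = 0.7451. C = 1 - H(p) = 1 - 0.7451 = 0.2549

0.2549 bits


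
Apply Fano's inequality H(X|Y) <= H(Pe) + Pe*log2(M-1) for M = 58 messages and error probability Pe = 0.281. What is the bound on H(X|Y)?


H(Pe) = -Pe*log2(Pe) - (1-Pe)*log2(1-Pe) = -0.281*log2(0.281) - 0.719*log2(0.719) = 0.514612 + 0.342198 = 0.8568. Pe*log2(M-1) = 0.281*log2(57) = 1.639042. Bound = H(Pe) + Pe*log2(M-1) = 0.514612 + 0.342198 + 1.639042 = 2.4959

2.4959 bits


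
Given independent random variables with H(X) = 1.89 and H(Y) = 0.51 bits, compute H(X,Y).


For independent variables, H(X,Y) = H(X) + H(Y) = 1.89 + 0.51 = 2.4

2.4 bits


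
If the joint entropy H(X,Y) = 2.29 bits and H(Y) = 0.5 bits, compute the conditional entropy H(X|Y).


H(X|Y) = H(X,Y) - H(Y) = 2.29 - 0.5 = 1.79

1.79 bits


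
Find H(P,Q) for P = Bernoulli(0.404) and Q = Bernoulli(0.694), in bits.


H(P,Q) = -p*log2(q) - (1-p)*log2(1-q). -0.404*log2(0.694) = 0.212905; -0.596*log2(0.306) = 1.018204. H(P,Q) = 0.212905 + 1.018204 = 1.2311

1.2311 bits


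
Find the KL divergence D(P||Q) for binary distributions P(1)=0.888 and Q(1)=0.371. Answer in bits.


KL = p*log2(p/q) + (1-p)*log2((1-p)/(1-q)) = 0.888*log2(0.888/0.371) + 0.112*log2(0.112/0.629) = 0.8393

0.8393 bits


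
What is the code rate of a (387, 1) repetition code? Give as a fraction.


Rate = k/n = 1/387

1/387


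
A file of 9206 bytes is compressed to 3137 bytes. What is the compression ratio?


Ratio = original / compressed = 9206 / 3137 = 2.9347

2.9347


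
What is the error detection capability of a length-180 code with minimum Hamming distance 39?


Detection capability = d_min - 1 = 39 - 1 = 38

38 errors


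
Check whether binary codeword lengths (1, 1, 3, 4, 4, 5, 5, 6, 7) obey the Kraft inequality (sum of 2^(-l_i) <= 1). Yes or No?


Kraft sum = sum(2^(-l_i)) = 1.3359, need <= 1. Result: violated (a binary prefix-free code with these lengths cannot exist)

No


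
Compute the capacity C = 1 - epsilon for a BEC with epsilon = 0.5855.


C = 1 - epsilon = 1 - 0.5855 = 0.4145

0.4145 bits


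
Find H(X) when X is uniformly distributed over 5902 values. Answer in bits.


H = log2(n) = log2(5902) = 12.527

12.527 bits


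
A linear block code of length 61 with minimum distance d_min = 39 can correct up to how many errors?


Correction capability = floor((d-1)/2) = floor((39-1)/2) = 19

19 errors


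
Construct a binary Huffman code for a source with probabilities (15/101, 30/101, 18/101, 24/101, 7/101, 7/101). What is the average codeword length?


Huffman construction (repeatedly merge the two least-probable nodes; each merge adds 1 bit to every symbol beneath it): 7/101 + 7/101 = 14/101; 14/101 + 15/101 = 29/101; 18/101 + 24/101 = 42/101; 29/101 + 30/101 = 59/101; 42/101 + 59/101 = 1. Resulting codeword lengths (in the order the probabilities were given): (3, 2, 2, 2, 4, 4). L_avg = sum(p_i * l_i) = 15/101*3 + 30/101*2 + 18/101*2 + 24/101*2 + 7/101*4 + 7/101*4 = 245/101 = 2.4257

2.4257 bits


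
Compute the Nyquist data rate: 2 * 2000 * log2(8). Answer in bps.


Rate = 2 * B * log2(M) = 2 * 2000 * 3.0 = 12000.0

12000.0 bps


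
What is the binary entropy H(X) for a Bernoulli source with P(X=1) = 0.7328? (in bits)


H = -p*log2(p) - (1-p)*log2(1-p). -0.7328*log2(0.7328) = 0.328667; -0.2672*log2(0.2672) = 0.508751. H = 0.328667 + 0.508751 = 0.8374

0.8374 bits


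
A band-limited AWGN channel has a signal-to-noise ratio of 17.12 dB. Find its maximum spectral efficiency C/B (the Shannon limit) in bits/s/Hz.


SNR_linear = 10^(17.12/10) = 51.5229; C/B = log2(1 + SNR_linear) = log2(1 + 51.5229) = 5.7149

5.7149 bits/s/Hz


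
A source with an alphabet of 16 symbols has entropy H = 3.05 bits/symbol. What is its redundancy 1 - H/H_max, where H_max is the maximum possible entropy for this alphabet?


H_max = log2(K) = log2(16) = 4.0 bits/symbol. Redundancy = 1 - H/H_max = 1 - 3.05/4.0 = 1 - 0.7625 = 0.2375

0.2375


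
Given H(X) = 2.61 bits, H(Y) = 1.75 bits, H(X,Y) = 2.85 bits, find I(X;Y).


I(X;Y) = H(X) + H(Y) - H(X,Y) = 2.61 + 1.75 - 2.85 = 1.51

1.51 bits


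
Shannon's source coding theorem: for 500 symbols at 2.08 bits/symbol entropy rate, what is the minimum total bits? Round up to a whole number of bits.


Minimum bits >= n * H = 500 * 2.08 = 1040.0, rounded up to a whole number of bits = 1040

1040 bits


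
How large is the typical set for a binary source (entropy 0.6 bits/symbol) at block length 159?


log2|A_typical| = nH = 159 * 0.6 = 95.4, so |A_typical| ~ 2^95.4 = 5.227e+28

5.227e+28


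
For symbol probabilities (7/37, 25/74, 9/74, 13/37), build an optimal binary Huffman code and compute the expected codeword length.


Huffman construction (repeatedly merge the two least-probable nodes; each merge adds 1 bit to every symbol beneath it): 9/74 + 7/37 = 23/74; 23/74 + 25/74 = 24/37; 13/37 + 24/37 = 1. Resulting codeword lengths (in the order the probabilities were given): (3, 2, 3, 1). L_avg = sum(p_i * l_i) = 7/37*3 + 25/74*2 + 9/74*3 + 13/37*1 = 145/74 = 1.9595

1.9595 bits


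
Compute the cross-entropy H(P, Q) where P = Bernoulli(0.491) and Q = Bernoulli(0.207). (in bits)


H(P,Q) = -p*log2(q) - (1-p)*log2(1-q). -0.491*log2(0.207) = 1.115698; -0.509*log2(0.793) = 0.170315. H(P,Q) = 1.115698 + 0.170315 = 1.286

1.286 bits


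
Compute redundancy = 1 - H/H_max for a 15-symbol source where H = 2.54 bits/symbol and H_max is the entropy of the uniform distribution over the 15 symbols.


H_max = log2(K) = log2(15) = 3.9069 bits/symbol. Redundancy = 1 - H/H_max = 1 - 2.54/3.9069 = 1 - 0.6501 = 0.3499

0.3499


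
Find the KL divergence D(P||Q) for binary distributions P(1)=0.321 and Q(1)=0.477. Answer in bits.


KL = p*log2(p/q) + (1-p)*log2((1-p)/(1-q)) = 0.321*log2(0.321/0.477) + 0.679*log2(0.679/0.523) = 0.0723

0.0723 bits


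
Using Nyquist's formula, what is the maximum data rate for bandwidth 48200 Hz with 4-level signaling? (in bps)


Rate = 2 * B * log2(M) = 2 * 48200 * 2.0 = 192800.0

192800.0 bps


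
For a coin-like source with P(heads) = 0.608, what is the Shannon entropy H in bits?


H = -p*log2(p) - (1-p)*log2(1-p). -0.608*log2(0.608) = 0.436457; -0.392*log2(0.392) = 0.529621. H = 0.436457 + 0.529621 = 0.9661

0.9661 bits


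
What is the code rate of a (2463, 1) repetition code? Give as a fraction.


Rate = k/n = 1/2463

1/2463


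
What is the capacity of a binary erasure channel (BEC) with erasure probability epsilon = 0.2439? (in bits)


C = 1 - epsilon = 1 - 0.2439 = 0.7561

0.7561 bits


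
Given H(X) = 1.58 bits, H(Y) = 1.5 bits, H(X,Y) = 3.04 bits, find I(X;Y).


I(X;Y) = H(X) + H(Y) - H(X,Y) = 1.58 + 1.5 - 3.04 = 0.04

0.04 bits


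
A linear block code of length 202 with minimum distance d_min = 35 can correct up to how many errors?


Correction capability = floor((d-1)/2) = floor((35-1)/2) = 17

17 errors


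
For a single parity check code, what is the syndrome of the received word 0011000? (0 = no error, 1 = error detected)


Syndrome = XOR of all bits = 0 XOR 0 XOR 1 XOR 1 XOR 0 XOR 0 XOR 0 = 0

0


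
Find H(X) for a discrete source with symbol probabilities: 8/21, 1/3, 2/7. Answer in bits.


H = -sum(p_i * log2(p_i)). Terms: -(8/21)*log2(8/21) = 0.530407; -(1/3)*log2(1/3) = 0.528321; -(2/7)*log2(2/7) = 0.516387. H = 0.530407 + 0.528321 + 0.516387 = 1.5751

1.5751 bits


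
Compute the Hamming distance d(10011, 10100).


Count differing positions: . . ^ ^ ^ = 3 differences

3


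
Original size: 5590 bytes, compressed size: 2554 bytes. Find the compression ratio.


Ratio = original / compressed = 5590 / 2554 = 2.1887

2.1887


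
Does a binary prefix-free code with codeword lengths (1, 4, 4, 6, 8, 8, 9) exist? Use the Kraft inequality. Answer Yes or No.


Kraft sum = sum(2^(-l_i)) = 0.6504, need <= 1. Result: satisfied (a binary prefix-free code with these lengths exists)

Yes


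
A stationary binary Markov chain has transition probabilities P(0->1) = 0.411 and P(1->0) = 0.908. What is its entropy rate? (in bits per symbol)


Stationary distribution: pi_0 = p10/(p01+p10) = 0.6884, pi_1 = 0.3116. Entropy rate H' = pi_0*H(p01) + pi_1*H(p10) = 0.6884*0.977 + 0.3116*0.4431 = 0.8107

0.8107 bits/symbol


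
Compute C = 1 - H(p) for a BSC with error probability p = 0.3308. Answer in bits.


H(p) = -p*log2(p) - (1-p)*log2(1-p) = -0.3308*log2(0.3308) - 0.6692*log2(0.6692) = 0.527946 + 0.387795 = 0.9157. C = 1 - H(p) = 1 - 0.9157 = 0.0843

0.0843 bits


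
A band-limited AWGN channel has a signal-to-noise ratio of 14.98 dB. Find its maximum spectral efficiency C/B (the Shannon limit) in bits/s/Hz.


SNR_linear = 10^(14.98/10) = 31.4775; C/B = log2(1 + SNR_linear) = log2(1 + 31.4775) = 5.0214

5.0214 bits/s/Hz


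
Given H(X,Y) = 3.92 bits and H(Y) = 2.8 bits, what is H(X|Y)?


H(X|Y) = H(X,Y) - H(Y) = 3.92 - 2.8 = 1.12

1.12 bits


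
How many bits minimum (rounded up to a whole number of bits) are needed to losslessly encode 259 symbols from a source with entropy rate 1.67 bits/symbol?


Minimum bits >= n * H = 259 * 1.67 = 432.53, rounded up to a whole number of bits = 433

433 bits


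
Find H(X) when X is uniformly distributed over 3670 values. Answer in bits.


H = log2(n) = log2(3670) = 11.8416

11.8416 bits


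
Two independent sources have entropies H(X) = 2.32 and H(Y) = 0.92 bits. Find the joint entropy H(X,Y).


For independent variables, H(X,Y) = H(X) + H(Y) = 2.32 + 0.92 = 3.24

3.24 bits


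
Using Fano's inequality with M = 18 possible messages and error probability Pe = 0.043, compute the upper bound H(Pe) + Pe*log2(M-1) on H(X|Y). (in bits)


H(Pe) = -Pe*log2(Pe) - (1-Pe)*log2(1-Pe) = -0.043*log2(0.043) - 0.957*log2(0.957) = 0.195199 + 0.060683 = 0.2559. Pe*log2(M-1) = 0.043*log2(17) = 0.175761. Bound = H(Pe) + Pe*log2(M-1) = 0.195199 + 0.060683 + 0.175761 = 0.4316

0.4316 bits


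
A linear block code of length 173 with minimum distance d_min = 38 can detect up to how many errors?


Detection capability = d_min - 1 = 38 - 1 = 37

37 errors


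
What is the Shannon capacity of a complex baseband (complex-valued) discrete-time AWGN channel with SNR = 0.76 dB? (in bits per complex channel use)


SNR_linear = 10^(0.76/10) = 1.1912; C = log2(1 + SNR_linear) = log2(1 + 1.1912) = 1.1317

1.1317 bits/channel use


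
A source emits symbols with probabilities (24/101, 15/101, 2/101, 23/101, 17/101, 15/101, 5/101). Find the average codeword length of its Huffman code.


Huffman construction (repeatedly merge the two least-probable nodes; each merge adds 1 bit to every symbol beneath it): 2/101 + 5/101 = 7/101; 7/101 + 15/101 = 22/101; 15/101 + 17/101 = 32/101; 22/101 + 23/101 = 45/101; 24/101 + 32/101 = 56/101; 45/101 + 56/101 = 1. Resulting codeword lengths (in the order the probabilities were given): (2, 3, 4, 2, 3, 3, 4). L_avg = sum(p_i * l_i) = 24/101*2 + 15/101*3 + 2/101*4 + 23/101*2 + 17/101*3 + 15/101*3 + 5/101*4 = 263/101 = 2.604

2.604 bits


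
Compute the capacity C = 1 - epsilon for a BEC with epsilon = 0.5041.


C = 1 - epsilon = 1 - 0.5041 = 0.4959

0.4959 bits


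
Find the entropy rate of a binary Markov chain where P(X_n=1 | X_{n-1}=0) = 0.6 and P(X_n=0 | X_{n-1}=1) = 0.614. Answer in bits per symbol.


Stationary distribution: pi_0 = p10/(p01+p10) = 0.5058, pi_1 = 0.4942. Entropy rate H' = pi_0*H(p01) + pi_1*H(p10) = 0.5058*0.971 + 0.4942*0.9622 = 0.9666

0.9666 bits/symbol


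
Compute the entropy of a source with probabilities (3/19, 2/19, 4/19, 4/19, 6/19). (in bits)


H = -sum(p_i * log2(p_i)). Terms: -(3/19)*log2(3/19) = 0.420468; -(2/19)*log2(2/19) = 0.341887; -(4/19)*log2(4/19) = 0.473248; -(4/19)*log2(4/19) = 0.473248; -(6/19)*log2(6/19) = 0.525147. H = 0.420468 + 0.341887 + 0.473248 + 0.473248 + 0.525147 = 2.234

2.234 bits


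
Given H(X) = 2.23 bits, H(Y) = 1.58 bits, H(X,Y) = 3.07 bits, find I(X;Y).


I(X;Y) = H(X) + H(Y) - H(X,Y) = 2.23 + 1.58 - 3.07 = 0.74

0.74 bits


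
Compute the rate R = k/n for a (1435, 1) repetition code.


Rate = k/n = 1/1435

1/1435


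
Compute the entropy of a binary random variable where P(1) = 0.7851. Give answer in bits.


H = -p*log2(p) - (1-p)*log2(1-p). -0.7851*log2(0.7851) = 0.274040; -0.2149*log2(0.2149) = 0.476705. H = 0.274040 + 0.476705 = 0.7507

0.7507 bits


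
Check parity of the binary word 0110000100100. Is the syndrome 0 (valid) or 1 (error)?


Syndrome = XOR of all bits = 0 XOR 1 XOR 1 XOR 0 XOR 0 XOR 0 XOR 0 XOR 1 XOR 0 XOR 0 XOR 1 XOR 0 XOR 0 = 0

0


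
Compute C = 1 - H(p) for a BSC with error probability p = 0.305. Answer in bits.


H(p) = -p*log2(p) - (1-p)*log2(1-p) = -0.305*log2(0.305) - 0.695*log2(0.695) = 0.522501 + 0.364816 = 0.8873. C = 1 - H(p) = 1 - 0.8873 = 0.1127

0.1127 bits
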